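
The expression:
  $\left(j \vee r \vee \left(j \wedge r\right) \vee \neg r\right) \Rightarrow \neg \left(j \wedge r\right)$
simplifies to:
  $\neg j \vee \neg r$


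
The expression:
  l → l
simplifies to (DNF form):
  True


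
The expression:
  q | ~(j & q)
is always true.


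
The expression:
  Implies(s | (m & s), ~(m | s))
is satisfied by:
  {s: False}


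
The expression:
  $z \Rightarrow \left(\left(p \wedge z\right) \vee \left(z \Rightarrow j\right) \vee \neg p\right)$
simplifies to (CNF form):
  $\text{True}$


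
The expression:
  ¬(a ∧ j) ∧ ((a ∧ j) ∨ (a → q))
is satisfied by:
  {q: True, a: False, j: False}
  {q: False, a: False, j: False}
  {j: True, q: True, a: False}
  {j: True, q: False, a: False}
  {a: True, q: True, j: False}


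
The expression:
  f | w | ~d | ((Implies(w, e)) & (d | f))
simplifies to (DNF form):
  True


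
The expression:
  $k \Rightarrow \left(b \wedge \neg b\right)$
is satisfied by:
  {k: False}


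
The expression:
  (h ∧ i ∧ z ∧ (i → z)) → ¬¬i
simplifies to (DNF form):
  True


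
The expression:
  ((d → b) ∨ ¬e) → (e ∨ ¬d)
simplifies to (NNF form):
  e ∨ ¬d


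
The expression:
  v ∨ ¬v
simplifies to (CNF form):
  True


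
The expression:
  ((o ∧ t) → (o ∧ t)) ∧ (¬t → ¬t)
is always true.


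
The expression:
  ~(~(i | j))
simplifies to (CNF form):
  i | j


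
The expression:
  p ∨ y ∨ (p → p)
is always true.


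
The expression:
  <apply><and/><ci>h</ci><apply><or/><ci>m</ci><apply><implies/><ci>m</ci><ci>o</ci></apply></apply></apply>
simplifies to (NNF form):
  <ci>h</ci>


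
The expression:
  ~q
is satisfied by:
  {q: False}


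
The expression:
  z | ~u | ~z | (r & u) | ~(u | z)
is always true.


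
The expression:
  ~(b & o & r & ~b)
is always true.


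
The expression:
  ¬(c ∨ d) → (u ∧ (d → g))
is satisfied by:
  {d: True, c: True, u: True}
  {d: True, c: True, u: False}
  {d: True, u: True, c: False}
  {d: True, u: False, c: False}
  {c: True, u: True, d: False}
  {c: True, u: False, d: False}
  {u: True, c: False, d: False}


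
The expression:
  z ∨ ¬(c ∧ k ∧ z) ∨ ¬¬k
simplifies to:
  True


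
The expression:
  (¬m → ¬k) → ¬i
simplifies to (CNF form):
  (k ∨ ¬i) ∧ (¬i ∨ ¬m)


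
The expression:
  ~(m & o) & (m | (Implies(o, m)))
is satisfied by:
  {o: False}


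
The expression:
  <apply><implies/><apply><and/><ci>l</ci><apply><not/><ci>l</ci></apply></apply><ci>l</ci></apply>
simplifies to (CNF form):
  <true/>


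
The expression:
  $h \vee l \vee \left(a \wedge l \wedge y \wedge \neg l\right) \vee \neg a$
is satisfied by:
  {l: True, h: True, a: False}
  {l: True, h: False, a: False}
  {h: True, l: False, a: False}
  {l: False, h: False, a: False}
  {a: True, l: True, h: True}
  {a: True, l: True, h: False}
  {a: True, h: True, l: False}


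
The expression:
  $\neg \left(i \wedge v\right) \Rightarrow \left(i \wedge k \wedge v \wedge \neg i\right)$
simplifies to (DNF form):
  $i \wedge v$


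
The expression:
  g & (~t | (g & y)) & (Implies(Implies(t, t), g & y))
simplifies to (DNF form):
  g & y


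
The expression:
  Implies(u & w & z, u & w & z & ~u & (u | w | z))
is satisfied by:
  {w: False, u: False, z: False}
  {z: True, w: False, u: False}
  {u: True, w: False, z: False}
  {z: True, u: True, w: False}
  {w: True, z: False, u: False}
  {z: True, w: True, u: False}
  {u: True, w: True, z: False}


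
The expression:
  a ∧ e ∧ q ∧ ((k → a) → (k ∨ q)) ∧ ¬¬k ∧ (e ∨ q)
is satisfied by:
  {a: True, e: True, q: True, k: True}


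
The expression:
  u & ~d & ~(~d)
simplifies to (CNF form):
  False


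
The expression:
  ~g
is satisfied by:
  {g: False}


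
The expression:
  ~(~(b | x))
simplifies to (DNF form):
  b | x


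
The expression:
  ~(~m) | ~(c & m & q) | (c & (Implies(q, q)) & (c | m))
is always true.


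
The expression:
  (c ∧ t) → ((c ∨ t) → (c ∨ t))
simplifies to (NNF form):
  True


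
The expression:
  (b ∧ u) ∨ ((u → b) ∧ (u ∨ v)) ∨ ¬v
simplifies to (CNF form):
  b ∨ ¬u ∨ ¬v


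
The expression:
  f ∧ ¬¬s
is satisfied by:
  {s: True, f: True}


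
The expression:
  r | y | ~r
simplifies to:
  True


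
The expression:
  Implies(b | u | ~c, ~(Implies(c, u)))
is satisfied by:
  {c: True, u: False}


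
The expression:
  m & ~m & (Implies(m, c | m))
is never true.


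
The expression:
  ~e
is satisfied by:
  {e: False}


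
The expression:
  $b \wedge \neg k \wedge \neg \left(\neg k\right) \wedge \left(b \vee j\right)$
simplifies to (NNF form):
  $\text{False}$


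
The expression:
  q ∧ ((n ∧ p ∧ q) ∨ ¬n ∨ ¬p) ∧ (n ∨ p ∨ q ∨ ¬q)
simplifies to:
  q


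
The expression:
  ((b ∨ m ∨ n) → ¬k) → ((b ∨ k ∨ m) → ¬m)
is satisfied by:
  {k: True, m: False}
  {m: False, k: False}
  {m: True, k: True}


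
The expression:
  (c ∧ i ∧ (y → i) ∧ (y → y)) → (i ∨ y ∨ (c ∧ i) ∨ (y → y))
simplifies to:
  True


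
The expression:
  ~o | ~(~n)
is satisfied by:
  {n: True, o: False}
  {o: False, n: False}
  {o: True, n: True}


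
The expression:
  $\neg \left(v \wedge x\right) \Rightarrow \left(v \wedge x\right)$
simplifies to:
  $v \wedge x$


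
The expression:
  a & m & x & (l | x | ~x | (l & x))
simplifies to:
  a & m & x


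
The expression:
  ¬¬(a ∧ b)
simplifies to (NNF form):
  a ∧ b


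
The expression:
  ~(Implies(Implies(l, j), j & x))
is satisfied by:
  {x: False, l: False, j: False}
  {j: True, x: False, l: False}
  {j: True, l: True, x: False}
  {x: True, l: False, j: False}


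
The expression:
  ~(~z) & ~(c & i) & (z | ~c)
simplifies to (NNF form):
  z & (~c | ~i)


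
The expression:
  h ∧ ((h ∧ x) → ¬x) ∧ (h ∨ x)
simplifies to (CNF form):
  h ∧ ¬x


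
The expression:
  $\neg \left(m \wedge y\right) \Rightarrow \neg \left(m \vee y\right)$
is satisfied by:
  {m: False, y: False}
  {y: True, m: True}


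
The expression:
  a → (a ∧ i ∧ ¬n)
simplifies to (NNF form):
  (i ∧ ¬n) ∨ ¬a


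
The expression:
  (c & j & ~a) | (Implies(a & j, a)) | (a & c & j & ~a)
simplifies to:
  True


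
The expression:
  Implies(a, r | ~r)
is always true.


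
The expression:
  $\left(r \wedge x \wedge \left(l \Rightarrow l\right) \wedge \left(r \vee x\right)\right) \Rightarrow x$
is always true.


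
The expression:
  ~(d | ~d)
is never true.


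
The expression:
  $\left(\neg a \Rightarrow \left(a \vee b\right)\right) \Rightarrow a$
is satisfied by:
  {a: True, b: False}
  {b: False, a: False}
  {b: True, a: True}


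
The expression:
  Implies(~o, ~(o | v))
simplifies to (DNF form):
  o | ~v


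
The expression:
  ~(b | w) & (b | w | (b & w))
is never true.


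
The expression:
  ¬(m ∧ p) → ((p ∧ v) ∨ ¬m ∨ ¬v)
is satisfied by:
  {p: True, m: False, v: False}
  {m: False, v: False, p: False}
  {v: True, p: True, m: False}
  {v: True, m: False, p: False}
  {p: True, m: True, v: False}
  {m: True, p: False, v: False}
  {v: True, m: True, p: True}


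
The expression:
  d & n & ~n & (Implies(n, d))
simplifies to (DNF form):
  False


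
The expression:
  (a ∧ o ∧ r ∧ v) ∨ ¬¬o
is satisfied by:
  {o: True}


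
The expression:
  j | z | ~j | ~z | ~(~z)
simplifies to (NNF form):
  True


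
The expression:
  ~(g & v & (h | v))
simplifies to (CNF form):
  ~g | ~v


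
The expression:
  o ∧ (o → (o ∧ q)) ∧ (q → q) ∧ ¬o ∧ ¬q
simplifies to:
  False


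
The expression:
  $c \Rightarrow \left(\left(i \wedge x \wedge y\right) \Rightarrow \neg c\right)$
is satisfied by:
  {c: False, y: False, x: False, i: False}
  {i: True, c: False, y: False, x: False}
  {x: True, c: False, y: False, i: False}
  {i: True, x: True, c: False, y: False}
  {y: True, i: False, c: False, x: False}
  {i: True, y: True, c: False, x: False}
  {x: True, y: True, i: False, c: False}
  {i: True, x: True, y: True, c: False}
  {c: True, x: False, y: False, i: False}
  {i: True, c: True, x: False, y: False}
  {x: True, c: True, i: False, y: False}
  {i: True, x: True, c: True, y: False}
  {y: True, c: True, x: False, i: False}
  {i: True, y: True, c: True, x: False}
  {x: True, y: True, c: True, i: False}


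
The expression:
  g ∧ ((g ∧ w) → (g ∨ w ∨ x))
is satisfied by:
  {g: True}


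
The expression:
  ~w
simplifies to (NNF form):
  ~w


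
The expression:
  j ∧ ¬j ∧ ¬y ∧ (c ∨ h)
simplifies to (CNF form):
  False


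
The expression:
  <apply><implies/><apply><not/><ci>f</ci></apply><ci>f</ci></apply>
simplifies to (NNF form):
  <ci>f</ci>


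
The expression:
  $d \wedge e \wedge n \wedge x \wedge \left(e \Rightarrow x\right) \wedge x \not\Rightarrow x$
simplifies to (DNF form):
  $\text{False}$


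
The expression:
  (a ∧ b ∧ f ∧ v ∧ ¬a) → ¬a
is always true.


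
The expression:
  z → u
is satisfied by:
  {u: True, z: False}
  {z: False, u: False}
  {z: True, u: True}


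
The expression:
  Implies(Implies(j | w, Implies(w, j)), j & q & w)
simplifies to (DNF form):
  (q & w) | (w & ~j)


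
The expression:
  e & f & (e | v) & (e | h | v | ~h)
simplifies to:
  e & f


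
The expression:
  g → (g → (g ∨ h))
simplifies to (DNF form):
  True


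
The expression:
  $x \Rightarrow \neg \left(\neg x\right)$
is always true.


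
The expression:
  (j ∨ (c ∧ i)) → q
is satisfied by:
  {q: True, j: False, c: False, i: False}
  {i: True, q: True, j: False, c: False}
  {q: True, c: True, j: False, i: False}
  {i: True, q: True, c: True, j: False}
  {q: True, j: True, c: False, i: False}
  {q: True, i: True, j: True, c: False}
  {q: True, c: True, j: True, i: False}
  {i: True, q: True, c: True, j: True}
  {i: False, j: False, c: False, q: False}
  {i: True, j: False, c: False, q: False}
  {c: True, i: False, j: False, q: False}


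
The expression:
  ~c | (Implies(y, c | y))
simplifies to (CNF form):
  True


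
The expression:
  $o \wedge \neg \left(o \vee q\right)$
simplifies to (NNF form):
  $\text{False}$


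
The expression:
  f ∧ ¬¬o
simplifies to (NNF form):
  f ∧ o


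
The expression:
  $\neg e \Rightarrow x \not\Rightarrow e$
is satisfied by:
  {x: True, e: True}
  {x: True, e: False}
  {e: True, x: False}


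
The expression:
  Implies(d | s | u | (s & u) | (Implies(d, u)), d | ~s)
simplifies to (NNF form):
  d | ~s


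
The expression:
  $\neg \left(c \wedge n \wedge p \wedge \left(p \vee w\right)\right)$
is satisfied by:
  {p: False, c: False, n: False}
  {n: True, p: False, c: False}
  {c: True, p: False, n: False}
  {n: True, c: True, p: False}
  {p: True, n: False, c: False}
  {n: True, p: True, c: False}
  {c: True, p: True, n: False}


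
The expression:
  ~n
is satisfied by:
  {n: False}


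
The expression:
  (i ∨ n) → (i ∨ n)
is always true.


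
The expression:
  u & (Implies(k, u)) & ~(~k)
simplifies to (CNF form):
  k & u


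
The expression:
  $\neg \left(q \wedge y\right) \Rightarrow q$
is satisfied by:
  {q: True}


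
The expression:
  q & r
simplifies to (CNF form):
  q & r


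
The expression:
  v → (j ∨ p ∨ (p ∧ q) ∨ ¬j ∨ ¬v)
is always true.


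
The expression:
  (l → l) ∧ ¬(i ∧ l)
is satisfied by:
  {l: False, i: False}
  {i: True, l: False}
  {l: True, i: False}


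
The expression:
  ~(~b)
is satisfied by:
  {b: True}


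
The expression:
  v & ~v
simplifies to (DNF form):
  False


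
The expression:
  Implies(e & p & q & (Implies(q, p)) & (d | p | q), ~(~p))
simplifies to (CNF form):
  True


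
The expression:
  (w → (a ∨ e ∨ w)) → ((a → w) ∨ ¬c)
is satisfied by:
  {w: True, c: False, a: False}
  {c: False, a: False, w: False}
  {w: True, a: True, c: False}
  {a: True, c: False, w: False}
  {w: True, c: True, a: False}
  {c: True, w: False, a: False}
  {w: True, a: True, c: True}


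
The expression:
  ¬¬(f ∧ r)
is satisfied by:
  {r: True, f: True}


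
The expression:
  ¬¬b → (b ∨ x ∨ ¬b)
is always true.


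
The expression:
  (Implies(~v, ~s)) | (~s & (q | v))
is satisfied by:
  {v: True, s: False}
  {s: False, v: False}
  {s: True, v: True}


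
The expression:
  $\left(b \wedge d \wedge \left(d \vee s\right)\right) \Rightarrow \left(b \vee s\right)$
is always true.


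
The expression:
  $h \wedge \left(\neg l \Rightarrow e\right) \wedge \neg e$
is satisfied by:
  {h: True, l: True, e: False}


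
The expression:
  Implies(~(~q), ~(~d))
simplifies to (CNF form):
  d | ~q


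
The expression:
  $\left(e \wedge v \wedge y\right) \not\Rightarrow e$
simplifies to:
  $\text{False}$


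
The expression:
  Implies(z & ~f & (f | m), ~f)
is always true.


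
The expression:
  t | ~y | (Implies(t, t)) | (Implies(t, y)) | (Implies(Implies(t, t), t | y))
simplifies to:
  True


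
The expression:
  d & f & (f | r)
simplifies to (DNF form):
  d & f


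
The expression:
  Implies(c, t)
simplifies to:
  t | ~c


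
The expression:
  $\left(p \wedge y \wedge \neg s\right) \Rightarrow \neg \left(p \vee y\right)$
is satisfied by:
  {s: True, p: False, y: False}
  {p: False, y: False, s: False}
  {y: True, s: True, p: False}
  {y: True, p: False, s: False}
  {s: True, p: True, y: False}
  {p: True, s: False, y: False}
  {y: True, p: True, s: True}


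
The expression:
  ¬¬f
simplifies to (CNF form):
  f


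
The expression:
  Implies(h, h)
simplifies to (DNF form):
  True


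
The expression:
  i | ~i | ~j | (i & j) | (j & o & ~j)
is always true.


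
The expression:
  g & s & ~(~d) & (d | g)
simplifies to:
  d & g & s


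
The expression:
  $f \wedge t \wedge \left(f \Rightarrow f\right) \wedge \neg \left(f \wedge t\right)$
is never true.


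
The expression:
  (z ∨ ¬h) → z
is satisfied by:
  {z: True, h: True}
  {z: True, h: False}
  {h: True, z: False}


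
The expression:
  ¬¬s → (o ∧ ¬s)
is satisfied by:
  {s: False}


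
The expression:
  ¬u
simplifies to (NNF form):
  ¬u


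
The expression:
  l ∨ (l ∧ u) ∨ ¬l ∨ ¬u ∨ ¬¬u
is always true.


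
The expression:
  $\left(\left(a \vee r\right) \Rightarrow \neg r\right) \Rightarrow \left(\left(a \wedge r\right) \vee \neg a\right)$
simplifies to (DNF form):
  $r \vee \neg a$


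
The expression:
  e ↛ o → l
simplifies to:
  l ∨ o ∨ ¬e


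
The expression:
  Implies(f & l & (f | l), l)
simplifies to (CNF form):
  True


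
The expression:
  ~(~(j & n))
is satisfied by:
  {j: True, n: True}


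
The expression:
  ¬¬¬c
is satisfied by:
  {c: False}


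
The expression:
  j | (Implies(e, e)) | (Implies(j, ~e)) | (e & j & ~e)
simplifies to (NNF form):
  True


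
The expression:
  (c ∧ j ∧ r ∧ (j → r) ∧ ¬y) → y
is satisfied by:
  {y: True, c: False, r: False, j: False}
  {j: False, c: False, y: False, r: False}
  {j: True, y: True, c: False, r: False}
  {j: True, c: False, y: False, r: False}
  {r: True, y: True, j: False, c: False}
  {r: True, j: False, c: False, y: False}
  {r: True, j: True, y: True, c: False}
  {r: True, j: True, c: False, y: False}
  {y: True, c: True, r: False, j: False}
  {c: True, r: False, y: False, j: False}
  {j: True, c: True, y: True, r: False}
  {j: True, c: True, r: False, y: False}
  {y: True, c: True, r: True, j: False}
  {c: True, r: True, j: False, y: False}
  {j: True, c: True, r: True, y: True}


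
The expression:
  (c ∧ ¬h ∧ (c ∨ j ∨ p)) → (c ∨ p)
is always true.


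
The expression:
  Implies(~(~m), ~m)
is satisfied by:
  {m: False}


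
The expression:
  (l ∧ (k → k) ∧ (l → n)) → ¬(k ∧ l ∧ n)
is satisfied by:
  {l: False, k: False, n: False}
  {n: True, l: False, k: False}
  {k: True, l: False, n: False}
  {n: True, k: True, l: False}
  {l: True, n: False, k: False}
  {n: True, l: True, k: False}
  {k: True, l: True, n: False}


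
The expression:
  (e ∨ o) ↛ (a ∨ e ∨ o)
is never true.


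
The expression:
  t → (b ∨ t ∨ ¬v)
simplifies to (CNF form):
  True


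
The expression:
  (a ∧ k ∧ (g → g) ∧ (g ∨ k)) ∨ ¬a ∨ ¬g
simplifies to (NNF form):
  k ∨ ¬a ∨ ¬g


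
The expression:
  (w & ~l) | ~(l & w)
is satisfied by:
  {l: False, w: False}
  {w: True, l: False}
  {l: True, w: False}


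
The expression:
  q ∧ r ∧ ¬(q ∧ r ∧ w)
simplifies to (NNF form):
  q ∧ r ∧ ¬w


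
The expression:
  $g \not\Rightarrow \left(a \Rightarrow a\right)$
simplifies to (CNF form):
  $\text{False}$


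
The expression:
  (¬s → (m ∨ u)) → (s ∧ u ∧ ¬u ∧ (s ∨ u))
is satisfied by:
  {u: False, s: False, m: False}


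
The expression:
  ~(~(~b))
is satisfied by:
  {b: False}


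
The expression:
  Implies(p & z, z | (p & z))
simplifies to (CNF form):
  True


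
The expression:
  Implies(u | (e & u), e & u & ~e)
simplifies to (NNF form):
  ~u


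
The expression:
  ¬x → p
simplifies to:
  p ∨ x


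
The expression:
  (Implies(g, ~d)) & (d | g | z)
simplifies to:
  (d & ~g) | (g & ~d) | (z & ~d)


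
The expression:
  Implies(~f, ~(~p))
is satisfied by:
  {p: True, f: True}
  {p: True, f: False}
  {f: True, p: False}


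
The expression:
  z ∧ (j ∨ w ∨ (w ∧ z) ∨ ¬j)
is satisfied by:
  {z: True}


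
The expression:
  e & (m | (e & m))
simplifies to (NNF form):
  e & m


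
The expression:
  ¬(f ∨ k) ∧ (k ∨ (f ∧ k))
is never true.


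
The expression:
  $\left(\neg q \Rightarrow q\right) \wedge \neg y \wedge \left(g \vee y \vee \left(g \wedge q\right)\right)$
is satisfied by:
  {g: True, q: True, y: False}


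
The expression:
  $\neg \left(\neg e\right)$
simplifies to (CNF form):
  $e$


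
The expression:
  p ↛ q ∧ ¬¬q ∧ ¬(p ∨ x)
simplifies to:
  False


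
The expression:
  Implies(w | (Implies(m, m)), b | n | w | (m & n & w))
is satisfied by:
  {n: True, b: True, w: True}
  {n: True, b: True, w: False}
  {n: True, w: True, b: False}
  {n: True, w: False, b: False}
  {b: True, w: True, n: False}
  {b: True, w: False, n: False}
  {w: True, b: False, n: False}


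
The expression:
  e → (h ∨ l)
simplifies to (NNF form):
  h ∨ l ∨ ¬e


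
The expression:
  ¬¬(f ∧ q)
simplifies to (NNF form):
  f ∧ q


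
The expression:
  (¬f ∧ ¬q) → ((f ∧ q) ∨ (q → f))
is always true.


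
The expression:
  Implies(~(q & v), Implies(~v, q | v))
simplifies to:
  q | v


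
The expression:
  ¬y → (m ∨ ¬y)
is always true.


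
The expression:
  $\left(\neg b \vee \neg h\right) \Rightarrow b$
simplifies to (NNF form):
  $b$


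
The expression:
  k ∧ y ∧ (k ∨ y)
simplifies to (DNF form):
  k ∧ y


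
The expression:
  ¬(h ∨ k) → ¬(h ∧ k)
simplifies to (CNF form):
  True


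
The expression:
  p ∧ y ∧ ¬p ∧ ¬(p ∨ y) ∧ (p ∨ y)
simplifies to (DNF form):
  False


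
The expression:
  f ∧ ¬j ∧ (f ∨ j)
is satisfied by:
  {f: True, j: False}


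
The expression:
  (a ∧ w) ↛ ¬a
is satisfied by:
  {a: True, w: True}


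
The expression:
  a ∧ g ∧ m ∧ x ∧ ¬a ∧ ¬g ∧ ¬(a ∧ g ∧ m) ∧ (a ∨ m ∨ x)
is never true.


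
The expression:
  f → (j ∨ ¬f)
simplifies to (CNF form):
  j ∨ ¬f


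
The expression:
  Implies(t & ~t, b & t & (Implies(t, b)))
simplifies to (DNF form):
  True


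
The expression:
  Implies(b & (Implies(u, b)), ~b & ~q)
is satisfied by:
  {b: False}


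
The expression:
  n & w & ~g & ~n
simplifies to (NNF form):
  False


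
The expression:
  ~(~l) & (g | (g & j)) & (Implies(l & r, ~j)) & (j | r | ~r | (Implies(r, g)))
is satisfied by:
  {g: True, l: True, r: False, j: False}
  {j: True, g: True, l: True, r: False}
  {r: True, g: True, l: True, j: False}


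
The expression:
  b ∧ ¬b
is never true.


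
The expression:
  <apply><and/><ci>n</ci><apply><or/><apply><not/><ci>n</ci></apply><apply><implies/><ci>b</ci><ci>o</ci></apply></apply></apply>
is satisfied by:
  {n: True, o: True, b: False}
  {n: True, o: False, b: False}
  {n: True, b: True, o: True}


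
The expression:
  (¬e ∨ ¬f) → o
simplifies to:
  o ∨ (e ∧ f)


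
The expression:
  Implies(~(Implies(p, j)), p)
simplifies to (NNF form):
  True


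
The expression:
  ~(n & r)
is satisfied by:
  {n: False, r: False}
  {r: True, n: False}
  {n: True, r: False}


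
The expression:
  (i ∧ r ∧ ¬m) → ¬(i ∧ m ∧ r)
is always true.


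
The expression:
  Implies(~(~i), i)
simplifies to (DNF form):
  True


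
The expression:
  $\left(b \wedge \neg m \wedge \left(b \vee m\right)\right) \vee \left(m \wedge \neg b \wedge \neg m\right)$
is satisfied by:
  {b: True, m: False}


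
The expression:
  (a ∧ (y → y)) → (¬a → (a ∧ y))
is always true.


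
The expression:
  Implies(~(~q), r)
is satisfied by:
  {r: True, q: False}
  {q: False, r: False}
  {q: True, r: True}


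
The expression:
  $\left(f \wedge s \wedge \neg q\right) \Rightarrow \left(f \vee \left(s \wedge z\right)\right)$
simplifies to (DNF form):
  $\text{True}$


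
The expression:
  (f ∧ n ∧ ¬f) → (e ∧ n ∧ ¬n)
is always true.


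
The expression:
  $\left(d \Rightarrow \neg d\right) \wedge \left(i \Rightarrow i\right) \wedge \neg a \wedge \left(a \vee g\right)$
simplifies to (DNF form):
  $g \wedge \neg a \wedge \neg d$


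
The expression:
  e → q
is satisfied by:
  {q: True, e: False}
  {e: False, q: False}
  {e: True, q: True}


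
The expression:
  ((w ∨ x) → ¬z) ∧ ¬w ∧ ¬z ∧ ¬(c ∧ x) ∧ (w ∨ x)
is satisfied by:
  {x: True, w: False, z: False, c: False}


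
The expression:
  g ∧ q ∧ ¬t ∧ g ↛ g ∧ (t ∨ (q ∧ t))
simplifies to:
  False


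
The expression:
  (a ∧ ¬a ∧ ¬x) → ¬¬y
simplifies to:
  True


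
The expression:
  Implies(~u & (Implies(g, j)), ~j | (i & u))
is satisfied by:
  {u: True, j: False}
  {j: False, u: False}
  {j: True, u: True}


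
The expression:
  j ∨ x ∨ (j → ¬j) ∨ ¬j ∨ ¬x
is always true.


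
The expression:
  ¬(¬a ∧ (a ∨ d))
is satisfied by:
  {a: True, d: False}
  {d: False, a: False}
  {d: True, a: True}


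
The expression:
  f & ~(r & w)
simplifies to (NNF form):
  f & (~r | ~w)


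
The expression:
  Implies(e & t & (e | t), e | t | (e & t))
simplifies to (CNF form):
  True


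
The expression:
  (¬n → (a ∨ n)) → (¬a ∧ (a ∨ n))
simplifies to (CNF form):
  ¬a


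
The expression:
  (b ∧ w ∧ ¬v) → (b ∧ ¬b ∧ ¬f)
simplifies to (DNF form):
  v ∨ ¬b ∨ ¬w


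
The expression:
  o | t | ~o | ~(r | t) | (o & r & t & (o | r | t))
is always true.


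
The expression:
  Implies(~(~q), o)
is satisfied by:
  {o: True, q: False}
  {q: False, o: False}
  {q: True, o: True}


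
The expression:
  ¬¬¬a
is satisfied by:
  {a: False}


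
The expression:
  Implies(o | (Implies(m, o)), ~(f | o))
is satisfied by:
  {m: True, o: False, f: False}
  {m: False, o: False, f: False}
  {f: True, m: True, o: False}


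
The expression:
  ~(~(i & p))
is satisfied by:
  {i: True, p: True}


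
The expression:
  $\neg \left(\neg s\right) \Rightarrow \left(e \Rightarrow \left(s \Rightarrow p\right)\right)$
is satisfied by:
  {p: True, s: False, e: False}
  {s: False, e: False, p: False}
  {p: True, e: True, s: False}
  {e: True, s: False, p: False}
  {p: True, s: True, e: False}
  {s: True, p: False, e: False}
  {p: True, e: True, s: True}


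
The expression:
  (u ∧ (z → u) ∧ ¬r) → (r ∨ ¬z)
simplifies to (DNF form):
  r ∨ ¬u ∨ ¬z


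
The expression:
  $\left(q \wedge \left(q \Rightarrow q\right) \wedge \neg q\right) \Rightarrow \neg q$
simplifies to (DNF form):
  $\text{True}$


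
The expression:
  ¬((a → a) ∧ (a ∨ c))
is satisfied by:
  {a: False, c: False}


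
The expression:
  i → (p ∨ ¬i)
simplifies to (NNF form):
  p ∨ ¬i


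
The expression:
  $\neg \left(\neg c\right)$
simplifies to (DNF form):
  $c$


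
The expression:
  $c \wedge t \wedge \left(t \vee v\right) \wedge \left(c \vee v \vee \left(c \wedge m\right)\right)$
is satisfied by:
  {t: True, c: True}


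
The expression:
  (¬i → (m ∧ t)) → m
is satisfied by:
  {m: True, i: False}
  {i: False, m: False}
  {i: True, m: True}


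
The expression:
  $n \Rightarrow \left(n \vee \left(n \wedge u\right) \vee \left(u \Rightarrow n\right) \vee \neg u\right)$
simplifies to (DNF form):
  $\text{True}$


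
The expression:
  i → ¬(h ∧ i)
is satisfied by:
  {h: False, i: False}
  {i: True, h: False}
  {h: True, i: False}


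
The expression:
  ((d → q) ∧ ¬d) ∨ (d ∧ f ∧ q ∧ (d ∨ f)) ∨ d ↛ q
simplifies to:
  f ∨ ¬d ∨ ¬q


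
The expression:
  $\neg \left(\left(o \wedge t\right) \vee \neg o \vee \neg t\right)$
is never true.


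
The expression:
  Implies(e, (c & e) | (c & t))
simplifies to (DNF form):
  c | ~e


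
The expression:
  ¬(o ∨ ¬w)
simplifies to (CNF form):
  w ∧ ¬o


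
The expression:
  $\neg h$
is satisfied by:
  {h: False}


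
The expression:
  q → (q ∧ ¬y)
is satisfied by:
  {q: False, y: False}
  {y: True, q: False}
  {q: True, y: False}


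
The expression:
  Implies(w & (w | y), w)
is always true.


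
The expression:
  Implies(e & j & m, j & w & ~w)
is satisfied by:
  {m: False, e: False, j: False}
  {j: True, m: False, e: False}
  {e: True, m: False, j: False}
  {j: True, e: True, m: False}
  {m: True, j: False, e: False}
  {j: True, m: True, e: False}
  {e: True, m: True, j: False}


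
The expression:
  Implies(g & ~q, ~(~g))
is always true.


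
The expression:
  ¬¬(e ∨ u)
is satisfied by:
  {e: True, u: True}
  {e: True, u: False}
  {u: True, e: False}


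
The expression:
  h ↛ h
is never true.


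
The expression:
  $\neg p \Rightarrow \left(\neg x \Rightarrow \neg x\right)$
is always true.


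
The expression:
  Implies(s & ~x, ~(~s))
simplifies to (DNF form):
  True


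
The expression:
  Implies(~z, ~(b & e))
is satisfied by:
  {z: True, e: False, b: False}
  {e: False, b: False, z: False}
  {b: True, z: True, e: False}
  {b: True, e: False, z: False}
  {z: True, e: True, b: False}
  {e: True, z: False, b: False}
  {b: True, e: True, z: True}


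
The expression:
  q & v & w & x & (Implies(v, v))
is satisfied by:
  {w: True, x: True, q: True, v: True}


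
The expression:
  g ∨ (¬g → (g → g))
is always true.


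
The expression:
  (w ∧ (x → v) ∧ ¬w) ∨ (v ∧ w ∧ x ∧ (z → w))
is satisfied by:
  {w: True, x: True, v: True}


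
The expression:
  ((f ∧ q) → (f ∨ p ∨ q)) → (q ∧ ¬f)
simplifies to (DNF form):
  q ∧ ¬f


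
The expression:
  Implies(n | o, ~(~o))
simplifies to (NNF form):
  o | ~n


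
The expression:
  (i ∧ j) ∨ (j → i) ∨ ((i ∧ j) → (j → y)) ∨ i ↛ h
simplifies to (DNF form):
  True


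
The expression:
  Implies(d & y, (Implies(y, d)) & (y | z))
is always true.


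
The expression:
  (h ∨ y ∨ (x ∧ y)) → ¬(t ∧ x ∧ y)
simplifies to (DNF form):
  ¬t ∨ ¬x ∨ ¬y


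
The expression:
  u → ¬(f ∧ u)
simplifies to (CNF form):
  ¬f ∨ ¬u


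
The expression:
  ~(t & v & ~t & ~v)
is always true.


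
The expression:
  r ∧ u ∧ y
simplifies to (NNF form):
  r ∧ u ∧ y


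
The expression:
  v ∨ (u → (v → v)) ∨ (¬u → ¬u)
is always true.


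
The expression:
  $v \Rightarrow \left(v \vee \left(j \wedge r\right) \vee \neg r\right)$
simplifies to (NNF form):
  $\text{True}$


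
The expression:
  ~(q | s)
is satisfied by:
  {q: False, s: False}


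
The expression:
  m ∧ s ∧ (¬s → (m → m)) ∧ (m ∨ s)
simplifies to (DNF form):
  m ∧ s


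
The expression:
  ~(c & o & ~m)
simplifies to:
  m | ~c | ~o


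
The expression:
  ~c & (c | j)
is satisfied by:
  {j: True, c: False}


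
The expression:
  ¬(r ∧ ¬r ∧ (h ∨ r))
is always true.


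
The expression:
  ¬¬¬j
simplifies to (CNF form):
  ¬j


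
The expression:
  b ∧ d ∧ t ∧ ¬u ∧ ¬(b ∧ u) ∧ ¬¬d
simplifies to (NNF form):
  b ∧ d ∧ t ∧ ¬u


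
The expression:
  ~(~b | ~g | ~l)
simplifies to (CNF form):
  b & g & l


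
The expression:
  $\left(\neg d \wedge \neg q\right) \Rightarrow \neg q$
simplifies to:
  $\text{True}$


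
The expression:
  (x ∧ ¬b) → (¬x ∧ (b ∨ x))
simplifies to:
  b ∨ ¬x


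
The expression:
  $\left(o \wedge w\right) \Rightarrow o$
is always true.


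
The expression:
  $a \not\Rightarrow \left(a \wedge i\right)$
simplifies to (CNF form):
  $a \wedge \neg i$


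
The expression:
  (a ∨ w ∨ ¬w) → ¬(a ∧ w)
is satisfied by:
  {w: False, a: False}
  {a: True, w: False}
  {w: True, a: False}


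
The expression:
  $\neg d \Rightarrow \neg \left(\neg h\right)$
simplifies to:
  $d \vee h$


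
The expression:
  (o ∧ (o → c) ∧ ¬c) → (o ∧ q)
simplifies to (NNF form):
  True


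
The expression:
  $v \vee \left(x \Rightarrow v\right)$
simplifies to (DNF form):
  $v \vee \neg x$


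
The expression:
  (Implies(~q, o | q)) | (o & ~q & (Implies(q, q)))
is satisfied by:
  {q: True, o: True}
  {q: True, o: False}
  {o: True, q: False}


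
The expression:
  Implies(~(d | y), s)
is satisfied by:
  {y: True, d: True, s: True}
  {y: True, d: True, s: False}
  {y: True, s: True, d: False}
  {y: True, s: False, d: False}
  {d: True, s: True, y: False}
  {d: True, s: False, y: False}
  {s: True, d: False, y: False}


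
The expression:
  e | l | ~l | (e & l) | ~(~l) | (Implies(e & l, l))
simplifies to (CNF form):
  True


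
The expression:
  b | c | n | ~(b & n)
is always true.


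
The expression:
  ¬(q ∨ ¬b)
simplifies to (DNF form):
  b ∧ ¬q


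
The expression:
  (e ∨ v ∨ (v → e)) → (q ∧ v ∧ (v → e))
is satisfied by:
  {e: True, q: True, v: True}


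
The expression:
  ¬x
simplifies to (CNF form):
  ¬x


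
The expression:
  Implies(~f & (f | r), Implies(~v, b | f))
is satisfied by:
  {b: True, v: True, f: True, r: False}
  {b: True, v: True, f: False, r: False}
  {b: True, f: True, v: False, r: False}
  {b: True, f: False, v: False, r: False}
  {v: True, f: True, b: False, r: False}
  {v: True, f: False, b: False, r: False}
  {f: True, b: False, v: False, r: False}
  {f: False, b: False, v: False, r: False}
  {r: True, b: True, v: True, f: True}
  {r: True, b: True, v: True, f: False}
  {r: True, b: True, f: True, v: False}
  {r: True, b: True, f: False, v: False}
  {r: True, v: True, f: True, b: False}
  {r: True, v: True, f: False, b: False}
  {r: True, f: True, v: False, b: False}


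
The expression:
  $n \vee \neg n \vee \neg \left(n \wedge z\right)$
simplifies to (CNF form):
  $\text{True}$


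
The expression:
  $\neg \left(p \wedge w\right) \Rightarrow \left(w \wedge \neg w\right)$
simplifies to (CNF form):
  $p \wedge w$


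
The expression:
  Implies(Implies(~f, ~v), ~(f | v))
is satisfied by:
  {f: False}


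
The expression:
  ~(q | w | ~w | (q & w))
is never true.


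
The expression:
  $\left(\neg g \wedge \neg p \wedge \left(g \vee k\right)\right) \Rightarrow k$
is always true.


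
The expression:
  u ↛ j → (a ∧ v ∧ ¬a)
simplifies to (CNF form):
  j ∨ ¬u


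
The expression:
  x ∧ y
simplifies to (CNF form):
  x ∧ y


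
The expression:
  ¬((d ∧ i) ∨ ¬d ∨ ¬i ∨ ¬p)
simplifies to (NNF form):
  False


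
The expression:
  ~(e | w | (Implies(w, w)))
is never true.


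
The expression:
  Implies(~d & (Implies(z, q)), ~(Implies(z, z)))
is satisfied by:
  {d: True, z: True, q: False}
  {d: True, q: False, z: False}
  {d: True, z: True, q: True}
  {d: True, q: True, z: False}
  {z: True, q: False, d: False}


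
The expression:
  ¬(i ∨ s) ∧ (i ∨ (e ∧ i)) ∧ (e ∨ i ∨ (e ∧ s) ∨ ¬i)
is never true.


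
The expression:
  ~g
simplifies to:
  ~g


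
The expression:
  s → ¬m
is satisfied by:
  {s: False, m: False}
  {m: True, s: False}
  {s: True, m: False}


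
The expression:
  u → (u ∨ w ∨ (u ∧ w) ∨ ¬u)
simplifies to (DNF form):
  True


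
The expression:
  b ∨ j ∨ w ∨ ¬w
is always true.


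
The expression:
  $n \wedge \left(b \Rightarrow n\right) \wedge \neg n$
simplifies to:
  $\text{False}$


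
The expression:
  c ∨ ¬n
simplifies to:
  c ∨ ¬n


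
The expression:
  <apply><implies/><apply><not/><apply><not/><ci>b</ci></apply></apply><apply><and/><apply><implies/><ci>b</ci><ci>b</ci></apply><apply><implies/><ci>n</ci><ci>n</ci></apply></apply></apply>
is always true.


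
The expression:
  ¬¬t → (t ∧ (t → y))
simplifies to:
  y ∨ ¬t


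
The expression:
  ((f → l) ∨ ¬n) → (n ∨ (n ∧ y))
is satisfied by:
  {n: True}


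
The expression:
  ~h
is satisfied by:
  {h: False}


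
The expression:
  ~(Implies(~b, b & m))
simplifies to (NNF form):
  ~b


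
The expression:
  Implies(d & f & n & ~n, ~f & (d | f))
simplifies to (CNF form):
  True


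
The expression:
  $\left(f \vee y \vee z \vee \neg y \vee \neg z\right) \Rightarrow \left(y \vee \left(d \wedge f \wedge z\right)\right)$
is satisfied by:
  {y: True, z: True, f: True, d: True}
  {y: True, z: True, f: True, d: False}
  {y: True, z: True, d: True, f: False}
  {y: True, z: True, d: False, f: False}
  {y: True, f: True, d: True, z: False}
  {y: True, f: True, d: False, z: False}
  {y: True, f: False, d: True, z: False}
  {y: True, f: False, d: False, z: False}
  {z: True, f: True, d: True, y: False}


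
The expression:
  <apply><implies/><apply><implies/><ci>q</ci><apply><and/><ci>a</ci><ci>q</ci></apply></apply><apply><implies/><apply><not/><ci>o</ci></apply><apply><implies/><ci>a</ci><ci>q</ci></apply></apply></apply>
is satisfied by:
  {q: True, o: True, a: False}
  {q: True, o: False, a: False}
  {o: True, q: False, a: False}
  {q: False, o: False, a: False}
  {a: True, q: True, o: True}
  {a: True, q: True, o: False}
  {a: True, o: True, q: False}


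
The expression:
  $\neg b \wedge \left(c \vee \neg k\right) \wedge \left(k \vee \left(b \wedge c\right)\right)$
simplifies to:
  $c \wedge k \wedge \neg b$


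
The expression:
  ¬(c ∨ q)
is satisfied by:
  {q: False, c: False}


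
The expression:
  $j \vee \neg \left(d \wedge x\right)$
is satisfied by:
  {j: True, d: False, x: False}
  {j: False, d: False, x: False}
  {x: True, j: True, d: False}
  {x: True, j: False, d: False}
  {d: True, j: True, x: False}
  {d: True, j: False, x: False}
  {d: True, x: True, j: True}


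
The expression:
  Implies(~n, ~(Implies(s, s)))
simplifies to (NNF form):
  n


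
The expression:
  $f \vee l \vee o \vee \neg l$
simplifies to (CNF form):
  $\text{True}$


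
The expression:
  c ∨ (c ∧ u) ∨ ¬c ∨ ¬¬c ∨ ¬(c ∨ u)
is always true.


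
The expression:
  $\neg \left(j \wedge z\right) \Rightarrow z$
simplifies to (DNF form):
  $z$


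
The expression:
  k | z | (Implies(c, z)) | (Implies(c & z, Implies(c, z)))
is always true.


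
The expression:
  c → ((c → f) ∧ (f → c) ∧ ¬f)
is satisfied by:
  {c: False}


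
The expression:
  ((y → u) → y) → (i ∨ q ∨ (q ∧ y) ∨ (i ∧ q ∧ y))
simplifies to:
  i ∨ q ∨ ¬y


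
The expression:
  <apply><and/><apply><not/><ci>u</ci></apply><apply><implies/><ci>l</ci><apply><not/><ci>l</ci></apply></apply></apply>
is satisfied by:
  {u: False, l: False}


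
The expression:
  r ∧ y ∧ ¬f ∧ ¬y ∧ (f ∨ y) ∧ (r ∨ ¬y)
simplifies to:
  False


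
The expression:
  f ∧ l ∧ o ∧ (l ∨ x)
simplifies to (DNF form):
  f ∧ l ∧ o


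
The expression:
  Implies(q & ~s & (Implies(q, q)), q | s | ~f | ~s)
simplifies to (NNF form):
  True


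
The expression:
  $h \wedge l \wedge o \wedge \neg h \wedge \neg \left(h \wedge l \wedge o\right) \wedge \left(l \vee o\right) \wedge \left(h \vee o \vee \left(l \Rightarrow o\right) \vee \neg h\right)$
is never true.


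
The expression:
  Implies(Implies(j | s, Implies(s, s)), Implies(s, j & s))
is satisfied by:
  {j: True, s: False}
  {s: False, j: False}
  {s: True, j: True}


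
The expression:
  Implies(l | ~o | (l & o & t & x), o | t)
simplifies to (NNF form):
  o | t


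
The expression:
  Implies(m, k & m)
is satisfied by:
  {k: True, m: False}
  {m: False, k: False}
  {m: True, k: True}


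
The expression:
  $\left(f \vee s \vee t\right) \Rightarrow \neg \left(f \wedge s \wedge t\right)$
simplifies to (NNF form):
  $\neg f \vee \neg s \vee \neg t$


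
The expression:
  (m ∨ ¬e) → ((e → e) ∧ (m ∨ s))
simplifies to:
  e ∨ m ∨ s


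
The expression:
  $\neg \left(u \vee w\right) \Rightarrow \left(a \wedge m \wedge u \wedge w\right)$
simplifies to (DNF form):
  $u \vee w$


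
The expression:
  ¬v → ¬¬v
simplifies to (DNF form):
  v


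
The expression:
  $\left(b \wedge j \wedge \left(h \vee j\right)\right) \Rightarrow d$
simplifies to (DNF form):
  $d \vee \neg b \vee \neg j$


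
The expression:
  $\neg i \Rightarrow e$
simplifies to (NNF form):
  $e \vee i$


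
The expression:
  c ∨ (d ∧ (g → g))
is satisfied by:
  {d: True, c: True}
  {d: True, c: False}
  {c: True, d: False}


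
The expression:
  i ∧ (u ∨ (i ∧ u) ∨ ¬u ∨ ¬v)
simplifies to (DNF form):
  i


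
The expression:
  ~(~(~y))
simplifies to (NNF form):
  ~y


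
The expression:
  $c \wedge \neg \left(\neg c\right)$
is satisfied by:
  {c: True}


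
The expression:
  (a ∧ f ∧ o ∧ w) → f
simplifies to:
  True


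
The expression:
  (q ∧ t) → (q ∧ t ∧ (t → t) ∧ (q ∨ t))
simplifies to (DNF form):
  True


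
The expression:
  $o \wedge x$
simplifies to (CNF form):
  $o \wedge x$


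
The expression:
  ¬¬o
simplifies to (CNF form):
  o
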